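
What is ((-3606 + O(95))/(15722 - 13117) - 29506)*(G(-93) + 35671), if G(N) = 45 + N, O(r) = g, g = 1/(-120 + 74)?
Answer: -125958291915911/119830 ≈ -1.0511e+9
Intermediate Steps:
g = -1/46 (g = 1/(-46) = -1/46 ≈ -0.021739)
O(r) = -1/46
((-3606 + O(95))/(15722 - 13117) - 29506)*(G(-93) + 35671) = ((-3606 - 1/46)/(15722 - 13117) - 29506)*((45 - 93) + 35671) = (-165877/46/2605 - 29506)*(-48 + 35671) = (-165877/46*1/2605 - 29506)*35623 = (-165877/119830 - 29506)*35623 = -3535869857/119830*35623 = -125958291915911/119830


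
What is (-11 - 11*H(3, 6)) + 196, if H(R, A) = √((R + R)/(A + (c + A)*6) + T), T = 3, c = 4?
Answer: 185 - √374 ≈ 165.66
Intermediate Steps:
H(R, A) = √(3 + 2*R/(24 + 7*A)) (H(R, A) = √((R + R)/(A + (4 + A)*6) + 3) = √((2*R)/(A + (24 + 6*A)) + 3) = √((2*R)/(24 + 7*A) + 3) = √(2*R/(24 + 7*A) + 3) = √(3 + 2*R/(24 + 7*A)))
(-11 - 11*H(3, 6)) + 196 = (-11 - 11*√(72 + 2*3 + 21*6)/√(24 + 7*6)) + 196 = (-11 - 11*√(72 + 6 + 126)/√(24 + 42)) + 196 = (-11 - 11*√374/11) + 196 = (-11 - √374) + 196 = 185 - √374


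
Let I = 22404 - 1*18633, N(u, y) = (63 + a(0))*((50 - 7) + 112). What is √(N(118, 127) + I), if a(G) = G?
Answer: 12*√94 ≈ 116.34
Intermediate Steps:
N(u, y) = 9765 (N(u, y) = (63 + 0)*((50 - 7) + 112) = 63*(43 + 112) = 63*155 = 9765)
I = 3771 (I = 22404 - 18633 = 3771)
√(N(118, 127) + I) = √(9765 + 3771) = √13536 = 12*√94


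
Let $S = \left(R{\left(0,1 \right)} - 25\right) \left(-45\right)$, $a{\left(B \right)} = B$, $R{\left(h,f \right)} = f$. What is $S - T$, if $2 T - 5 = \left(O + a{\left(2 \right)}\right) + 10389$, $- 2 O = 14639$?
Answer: $- \frac{1833}{4} \approx -458.25$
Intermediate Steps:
$O = - \frac{14639}{2}$ ($O = \left(- \frac{1}{2}\right) 14639 = - \frac{14639}{2} \approx -7319.5$)
$S = 1080$ ($S = \left(1 - 25\right) \left(-45\right) = \left(-24\right) \left(-45\right) = 1080$)
$T = \frac{6153}{4}$ ($T = \frac{5}{2} + \frac{\left(- \frac{14639}{2} + 2\right) + 10389}{2} = \frac{5}{2} + \frac{- \frac{14635}{2} + 10389}{2} = \frac{5}{2} + \frac{1}{2} \cdot \frac{6143}{2} = \frac{5}{2} + \frac{6143}{4} = \frac{6153}{4} \approx 1538.3$)
$S - T = 1080 - \frac{6153}{4} = - \frac{1833}{4}$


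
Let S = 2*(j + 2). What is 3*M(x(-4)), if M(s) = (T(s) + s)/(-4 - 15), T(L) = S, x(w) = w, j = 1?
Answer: -6/19 ≈ -0.31579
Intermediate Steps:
S = 6 (S = 2*(1 + 2) = 2*3 = 6)
T(L) = 6
M(s) = -6/19 - s/19 (M(s) = (6 + s)/(-4 - 15) = (6 + s)/(-19) = (6 + s)*(-1/19) = -6/19 - s/19)
3*M(x(-4)) = 3*(-6/19 - 1/19*(-4)) = 3*(-6/19 + 4/19) = 3*(-2/19) = -6/19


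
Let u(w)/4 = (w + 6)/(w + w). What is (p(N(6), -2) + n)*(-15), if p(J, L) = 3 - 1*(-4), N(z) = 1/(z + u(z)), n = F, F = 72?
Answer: -1185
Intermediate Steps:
u(w) = 2*(6 + w)/w (u(w) = 4*((w + 6)/(w + w)) = 4*((6 + w)/((2*w))) = 4*((6 + w)*(1/(2*w))) = 4*((6 + w)/(2*w)) = 2*(6 + w)/w)
n = 72
N(z) = 1/(2 + z + 12/z) (N(z) = 1/(z + (2 + 12/z)) = 1/(2 + z + 12/z))
p(J, L) = 7 (p(J, L) = 3 + 4 = 7)
(p(N(6), -2) + n)*(-15) = (7 + 72)*(-15) = 79*(-15) = -1185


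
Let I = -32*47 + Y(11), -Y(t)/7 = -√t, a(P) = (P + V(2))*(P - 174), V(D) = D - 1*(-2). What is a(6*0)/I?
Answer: 1046784/2261477 + 4872*√11/2261477 ≈ 0.47002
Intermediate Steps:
V(D) = 2 + D (V(D) = D + 2 = 2 + D)
a(P) = (-174 + P)*(4 + P) (a(P) = (P + (2 + 2))*(P - 174) = (P + 4)*(-174 + P) = (4 + P)*(-174 + P) = (-174 + P)*(4 + P))
Y(t) = 7*√t (Y(t) = -(-7)*√t = 7*√t)
I = -1504 + 7*√11 (I = -32*47 + 7*√11 = -1504 + 7*√11 ≈ -1480.8)
a(6*0)/I = (-696 + (6*0)² - 1020*0)/(-1504 + 7*√11) = (-696 + 0² - 170*0)/(-1504 + 7*√11) = (-696 + 0 + 0)/(-1504 + 7*√11) = -696/(-1504 + 7*√11)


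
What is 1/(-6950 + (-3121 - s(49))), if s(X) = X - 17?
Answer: -1/10103 ≈ -9.8980e-5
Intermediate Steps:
s(X) = -17 + X
1/(-6950 + (-3121 - s(49))) = 1/(-6950 + (-3121 - (-17 + 49))) = 1/(-6950 + (-3121 - 1*32)) = 1/(-6950 + (-3121 - 32)) = 1/(-6950 - 3153) = 1/(-10103) = -1/10103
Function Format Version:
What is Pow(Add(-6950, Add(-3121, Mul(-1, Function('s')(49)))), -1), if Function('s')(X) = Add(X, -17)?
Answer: Rational(-1, 10103) ≈ -9.8980e-5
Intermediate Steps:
Function('s')(X) = Add(-17, X)
Pow(Add(-6950, Add(-3121, Mul(-1, Function('s')(49)))), -1) = Pow(Add(-6950, Add(-3121, Mul(-1, Add(-17, 49)))), -1) = Pow(Add(-6950, Add(-3121, Mul(-1, 32))), -1) = Pow(Add(-6950, Add(-3121, -32)), -1) = Pow(Add(-6950, -3153), -1) = Pow(-10103, -1) = Rational(-1, 10103)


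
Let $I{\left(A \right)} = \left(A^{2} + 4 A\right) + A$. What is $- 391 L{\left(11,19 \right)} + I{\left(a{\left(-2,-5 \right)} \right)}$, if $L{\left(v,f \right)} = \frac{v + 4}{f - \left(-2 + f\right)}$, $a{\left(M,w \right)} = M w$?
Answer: $- \frac{5565}{2} \approx -2782.5$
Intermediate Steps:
$I{\left(A \right)} = A^{2} + 5 A$
$L{\left(v,f \right)} = 2 + \frac{v}{2}$ ($L{\left(v,f \right)} = \frac{4 + v}{2} = \left(4 + v\right) \frac{1}{2} = 2 + \frac{v}{2}$)
$- 391 L{\left(11,19 \right)} + I{\left(a{\left(-2,-5 \right)} \right)} = - 391 \left(2 + \frac{1}{2} \cdot 11\right) + \left(-2\right) \left(-5\right) \left(5 - -10\right) = - 391 \left(2 + \frac{11}{2}\right) + 10 \left(5 + 10\right) = \left(-391\right) \frac{15}{2} + 10 \cdot 15 = - \frac{5865}{2} + 150 = - \frac{5565}{2}$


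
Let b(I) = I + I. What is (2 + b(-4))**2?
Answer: 36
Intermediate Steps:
b(I) = 2*I
(2 + b(-4))**2 = (2 + 2*(-4))**2 = (2 - 8)**2 = (-6)**2 = 36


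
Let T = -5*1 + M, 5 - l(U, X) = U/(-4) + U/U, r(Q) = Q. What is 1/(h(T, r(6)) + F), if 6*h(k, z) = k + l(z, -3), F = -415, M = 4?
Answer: -4/1657 ≈ -0.0024140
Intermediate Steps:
l(U, X) = 4 + U/4 (l(U, X) = 5 - (U/(-4) + U/U) = 5 - (U*(-¼) + 1) = 5 - (-U/4 + 1) = 5 - (1 - U/4) = 5 + (-1 + U/4) = 4 + U/4)
T = -1 (T = -5*1 + 4 = -5 + 4 = -1)
h(k, z) = ⅔ + k/6 + z/24 (h(k, z) = (k + (4 + z/4))/6 = (4 + k + z/4)/6 = ⅔ + k/6 + z/24)
1/(h(T, r(6)) + F) = 1/((⅔ + (⅙)*(-1) + (1/24)*6) - 415) = 1/((⅔ - ⅙ + ¼) - 415) = 1/(¾ - 415) = 1/(-1657/4) = -4/1657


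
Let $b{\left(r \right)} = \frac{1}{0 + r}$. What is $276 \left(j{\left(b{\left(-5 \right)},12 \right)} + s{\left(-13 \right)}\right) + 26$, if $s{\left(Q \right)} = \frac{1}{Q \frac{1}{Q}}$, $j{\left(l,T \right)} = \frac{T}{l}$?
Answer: $-16258$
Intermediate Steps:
$b{\left(r \right)} = \frac{1}{r}$
$s{\left(Q \right)} = 1$ ($s{\left(Q \right)} = 1^{-1} = 1$)
$276 \left(j{\left(b{\left(-5 \right)},12 \right)} + s{\left(-13 \right)}\right) + 26 = 276 \left(\frac{12}{\frac{1}{-5}} + 1\right) + 26 = 276 \left(\frac{12}{- \frac{1}{5}} + 1\right) + 26 = 276 \left(12 \left(-5\right) + 1\right) + 26 = 276 \left(-60 + 1\right) + 26 = 276 \left(-59\right) + 26 = -16284 + 26 = -16258$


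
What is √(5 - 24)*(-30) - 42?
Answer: -42 - 30*I*√19 ≈ -42.0 - 130.77*I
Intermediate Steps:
√(5 - 24)*(-30) - 42 = √(-19)*(-30) - 42 = (I*√19)*(-30) - 42 = -30*I*√19 - 42 = -42 - 30*I*√19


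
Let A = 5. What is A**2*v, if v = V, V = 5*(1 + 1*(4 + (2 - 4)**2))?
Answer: 1125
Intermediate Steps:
V = 45 (V = 5*(1 + 1*(4 + (-2)**2)) = 5*(1 + 1*(4 + 4)) = 5*(1 + 1*8) = 5*(1 + 8) = 5*9 = 45)
v = 45
A**2*v = 5**2*45 = 25*45 = 1125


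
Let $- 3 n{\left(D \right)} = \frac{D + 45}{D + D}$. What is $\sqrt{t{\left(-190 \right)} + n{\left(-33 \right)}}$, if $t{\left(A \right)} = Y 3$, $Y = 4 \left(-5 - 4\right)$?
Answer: $\frac{i \sqrt{117546}}{33} \approx 10.389 i$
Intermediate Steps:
$Y = -36$ ($Y = 4 \left(-9\right) = -36$)
$n{\left(D \right)} = - \frac{45 + D}{6 D}$ ($n{\left(D \right)} = - \frac{\left(D + 45\right) \frac{1}{D + D}}{3} = - \frac{\left(45 + D\right) \frac{1}{2 D}}{3} = - \frac{\frac{1}{2} \frac{1}{D} \left(45 + D\right)}{3} = - \frac{45 + D}{6 D}$)
$t{\left(A \right)} = -108$ ($t{\left(A \right)} = \left(-36\right) 3 = -108$)
$\sqrt{t{\left(-190 \right)} + n{\left(-33 \right)}} = \sqrt{-108 + \frac{-45 - -33}{6 \left(-33\right)}} = \sqrt{-108 + \frac{1}{6} \left(- \frac{1}{33}\right) \left(-45 + 33\right)} = \sqrt{-108 + \frac{1}{6} \left(- \frac{1}{33}\right) \left(-12\right)} = \sqrt{-108 + \frac{2}{33}} = \sqrt{- \frac{3562}{33}} = \frac{i \sqrt{117546}}{33}$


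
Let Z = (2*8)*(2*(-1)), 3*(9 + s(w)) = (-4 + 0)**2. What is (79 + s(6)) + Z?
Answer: 130/3 ≈ 43.333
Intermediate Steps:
s(w) = -11/3 (s(w) = -9 + (-4 + 0)**2/3 = -9 + (1/3)*(-4)**2 = -9 + (1/3)*16 = -9 + 16/3 = -11/3)
Z = -32 (Z = 16*(-2) = -32)
(79 + s(6)) + Z = (79 - 11/3) - 32 = 226/3 - 32 = 130/3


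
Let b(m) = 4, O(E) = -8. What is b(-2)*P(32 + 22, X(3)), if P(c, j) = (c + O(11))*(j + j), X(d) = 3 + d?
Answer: 2208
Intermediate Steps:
P(c, j) = 2*j*(-8 + c) (P(c, j) = (c - 8)*(j + j) = (-8 + c)*(2*j) = 2*j*(-8 + c))
b(-2)*P(32 + 22, X(3)) = 4*(2*(3 + 3)*(-8 + (32 + 22))) = 4*(2*6*(-8 + 54)) = 4*(2*6*46) = 4*552 = 2208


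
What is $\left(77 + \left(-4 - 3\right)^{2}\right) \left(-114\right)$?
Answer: $-14364$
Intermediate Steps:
$\left(77 + \left(-4 - 3\right)^{2}\right) \left(-114\right) = \left(77 + \left(-7\right)^{2}\right) \left(-114\right) = \left(77 + 49\right) \left(-114\right) = 126 \left(-114\right) = -14364$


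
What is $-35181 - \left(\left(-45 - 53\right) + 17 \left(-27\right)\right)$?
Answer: $-34624$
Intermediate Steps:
$-35181 - \left(\left(-45 - 53\right) + 17 \left(-27\right)\right) = -35181 - \left(-98 - 459\right) = -35181 - -557 = -35181 + 557 = -34624$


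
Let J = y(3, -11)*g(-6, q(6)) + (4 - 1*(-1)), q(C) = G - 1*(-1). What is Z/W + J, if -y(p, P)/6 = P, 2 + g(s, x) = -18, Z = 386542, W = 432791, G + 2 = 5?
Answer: -568733623/432791 ≈ -1314.1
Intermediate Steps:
G = 3 (G = -2 + 5 = 3)
q(C) = 4 (q(C) = 3 - 1*(-1) = 3 + 1 = 4)
g(s, x) = -20 (g(s, x) = -2 - 18 = -20)
y(p, P) = -6*P
J = -1315 (J = -6*(-11)*(-20) + (4 - 1*(-1)) = 66*(-20) + (4 + 1) = -1320 + 5 = -1315)
Z/W + J = 386542/432791 - 1315 = -568733623/432791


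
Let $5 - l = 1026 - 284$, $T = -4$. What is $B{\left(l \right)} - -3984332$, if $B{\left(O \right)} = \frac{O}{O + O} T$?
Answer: $3984330$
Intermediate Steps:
$l = -737$ ($l = 5 - \left(1026 - 284\right) = 5 - 742 = -737$)
$B{\left(O \right)} = -2$ ($B{\left(O \right)} = \frac{O}{O + O} \left(-4\right) = \frac{O}{2 O} \left(-4\right) = O \frac{1}{2 O} \left(-4\right) = \frac{1}{2} \left(-4\right) = -2$)
$B{\left(l \right)} - -3984332 = -2 - -3984332 = -2 + 3984332 = 3984330$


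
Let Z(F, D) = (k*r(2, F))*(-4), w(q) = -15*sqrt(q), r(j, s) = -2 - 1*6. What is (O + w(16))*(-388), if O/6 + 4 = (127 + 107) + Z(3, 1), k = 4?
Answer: -810144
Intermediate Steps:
r(j, s) = -8 (r(j, s) = -2 - 6 = -8)
Z(F, D) = 128 (Z(F, D) = (4*(-8))*(-4) = -32*(-4) = 128)
O = 2148 (O = -24 + 6*((127 + 107) + 128) = -24 + 6*(234 + 128) = -24 + 6*362 = -24 + 2172 = 2148)
(O + w(16))*(-388) = (2148 - 15*sqrt(16))*(-388) = (2148 - 15*4)*(-388) = (2148 - 60)*(-388) = 2088*(-388) = -810144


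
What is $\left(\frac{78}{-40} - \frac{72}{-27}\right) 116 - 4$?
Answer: $\frac{1187}{15} \approx 79.133$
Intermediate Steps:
$\left(\frac{78}{-40} - \frac{72}{-27}\right) 116 - 4 = \left(78 \left(- \frac{1}{40}\right) - - \frac{8}{3}\right) 116 - 4 = \left(- \frac{39}{20} + \frac{8}{3}\right) 116 - 4 = \frac{43}{60} \cdot 116 - 4 = \frac{1247}{15} - 4 = \frac{1187}{15}$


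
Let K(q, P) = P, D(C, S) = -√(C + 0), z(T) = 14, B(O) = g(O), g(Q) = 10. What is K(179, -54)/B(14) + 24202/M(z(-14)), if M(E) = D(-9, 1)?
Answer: -27/5 + 24202*I/3 ≈ -5.4 + 8067.3*I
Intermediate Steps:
B(O) = 10
D(C, S) = -√C
M(E) = -3*I (M(E) = -√(-9) = -3*I)
K(179, -54)/B(14) + 24202/M(z(-14)) = -54/10 + 24202/((-3*I)) = -54*⅒ + 24202*(I/3) = -27/5 + 24202*I/3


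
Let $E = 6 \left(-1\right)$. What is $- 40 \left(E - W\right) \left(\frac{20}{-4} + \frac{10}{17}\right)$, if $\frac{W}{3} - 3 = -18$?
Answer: $\frac{117000}{17} \approx 6882.4$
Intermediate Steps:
$E = -6$
$W = -45$ ($W = 9 + 3 \left(-18\right) = 9 - 54 = -45$)
$- 40 \left(E - W\right) \left(\frac{20}{-4} + \frac{10}{17}\right) = - 40 \left(-6 - -45\right) \left(\frac{20}{-4} + \frac{10}{17}\right) = - 40 \left(-6 + 45\right) \left(20 \left(- \frac{1}{4}\right) + 10 \cdot \frac{1}{17}\right) = \left(-40\right) 39 \left(-5 + \frac{10}{17}\right) = \left(-1560\right) \left(- \frac{75}{17}\right) = \frac{117000}{17}$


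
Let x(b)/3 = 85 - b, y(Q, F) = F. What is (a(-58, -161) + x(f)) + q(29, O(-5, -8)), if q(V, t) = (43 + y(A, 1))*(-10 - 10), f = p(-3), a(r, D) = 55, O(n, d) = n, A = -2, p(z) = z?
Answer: -561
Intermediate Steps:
f = -3
q(V, t) = -880 (q(V, t) = (43 + 1)*(-10 - 10) = 44*(-20) = -880)
x(b) = 255 - 3*b (x(b) = 3*(85 - b) = 255 - 3*b)
(a(-58, -161) + x(f)) + q(29, O(-5, -8)) = (55 + (255 - 3*(-3))) - 880 = (55 + (255 + 9)) - 880 = (55 + 264) - 880 = 319 - 880 = -561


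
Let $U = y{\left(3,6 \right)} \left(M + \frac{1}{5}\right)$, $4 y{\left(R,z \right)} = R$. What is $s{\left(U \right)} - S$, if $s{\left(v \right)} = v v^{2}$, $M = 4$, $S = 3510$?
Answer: $- \frac{27829953}{8000} \approx -3478.7$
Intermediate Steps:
$y{\left(R,z \right)} = \frac{R}{4}$
$U = \frac{63}{20}$ ($U = \frac{1}{4} \cdot 3 \left(4 + \frac{1}{5}\right) = \frac{3 \left(4 + \frac{1}{5}\right)}{4} = \frac{3}{4} \cdot \frac{21}{5} = \frac{63}{20} \approx 3.15$)
$s{\left(v \right)} = v^{3}$
$s{\left(U \right)} - S = \left(\frac{63}{20}\right)^{3} - 3510 = \frac{250047}{8000} - 3510 = - \frac{27829953}{8000}$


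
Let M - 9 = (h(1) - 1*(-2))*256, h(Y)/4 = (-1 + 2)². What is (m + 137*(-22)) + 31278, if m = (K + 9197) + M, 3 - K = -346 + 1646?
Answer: 37709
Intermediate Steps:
h(Y) = 4 (h(Y) = 4*(-1 + 2)² = 4*1² = 4*1 = 4)
M = 1545 (M = 9 + (4 - 1*(-2))*256 = 9 + (4 + 2)*256 = 9 + 6*256 = 9 + 1536 = 1545)
K = -1297 (K = 3 - (-346 + 1646) = 3 - 1*1300 = 3 - 1300 = -1297)
m = 9445 (m = (-1297 + 9197) + 1545 = 7900 + 1545 = 9445)
(m + 137*(-22)) + 31278 = (9445 + 137*(-22)) + 31278 = (9445 - 3014) + 31278 = 6431 + 31278 = 37709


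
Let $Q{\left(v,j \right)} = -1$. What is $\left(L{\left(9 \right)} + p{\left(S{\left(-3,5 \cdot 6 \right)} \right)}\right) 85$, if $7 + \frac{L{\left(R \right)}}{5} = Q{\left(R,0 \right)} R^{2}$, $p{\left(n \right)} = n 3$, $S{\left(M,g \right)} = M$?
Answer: $-38165$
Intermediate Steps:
$p{\left(n \right)} = 3 n$
$L{\left(R \right)} = -35 - 5 R^{2}$ ($L{\left(R \right)} = -35 + 5 \left(- R^{2}\right) = -35 - 5 R^{2}$)
$\left(L{\left(9 \right)} + p{\left(S{\left(-3,5 \cdot 6 \right)} \right)}\right) 85 = \left(\left(-35 - 5 \cdot 9^{2}\right) + 3 \left(-3\right)\right) 85 = \left(\left(-35 - 405\right) - 9\right) 85 = \left(-440 - 9\right) 85 = \left(-449\right) 85 = -38165$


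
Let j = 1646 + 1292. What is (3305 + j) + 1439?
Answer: 7682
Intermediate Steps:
j = 2938
(3305 + j) + 1439 = (3305 + 2938) + 1439 = 6243 + 1439 = 7682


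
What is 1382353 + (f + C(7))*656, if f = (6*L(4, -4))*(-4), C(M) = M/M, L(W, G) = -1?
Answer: 1398753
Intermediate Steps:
C(M) = 1
f = 24 (f = (6*(-1))*(-4) = -6*(-4) = 24)
1382353 + (f + C(7))*656 = 1382353 + (24 + 1)*656 = 1382353 + 25*656 = 1382353 + 16400 = 1398753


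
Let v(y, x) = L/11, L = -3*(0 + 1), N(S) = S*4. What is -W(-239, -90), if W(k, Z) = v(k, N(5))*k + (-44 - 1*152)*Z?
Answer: -194757/11 ≈ -17705.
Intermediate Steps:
N(S) = 4*S
L = -3 (L = -3*1 = -3)
v(y, x) = -3/11
W(k, Z) = -196*Z - 3*k/11 (W(k, Z) = -3*k/11 + (-44 - 1*152)*Z = -3*k/11 + (-44 - 152)*Z = -3*k/11 - 196*Z = -196*Z - 3*k/11)
-W(-239, -90) = -(-196*(-90) - 3/11*(-239)) = -(17640 + 717/11) = -1*194757/11 = -194757/11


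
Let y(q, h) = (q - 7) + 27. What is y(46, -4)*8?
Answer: 528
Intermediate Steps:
y(q, h) = 20 + q (y(q, h) = (-7 + q) + 27 = 20 + q)
y(46, -4)*8 = (20 + 46)*8 = 66*8 = 528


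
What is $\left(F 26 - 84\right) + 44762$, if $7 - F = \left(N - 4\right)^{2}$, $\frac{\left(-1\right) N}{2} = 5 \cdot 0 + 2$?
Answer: $43196$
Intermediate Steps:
$N = -4$ ($N = - 2 \left(5 \cdot 0 + 2\right) = - 2 \left(0 + 2\right) = \left(-2\right) 2 = -4$)
$F = -57$ ($F = 7 - \left(-4 - 4\right)^{2} = 7 - \left(-8\right)^{2} = 7 - 64 = -57$)
$\left(F 26 - 84\right) + 44762 = \left(\left(-57\right) 26 - 84\right) + 44762 = \left(-1482 - 84\right) + 44762 = -1566 + 44762 = 43196$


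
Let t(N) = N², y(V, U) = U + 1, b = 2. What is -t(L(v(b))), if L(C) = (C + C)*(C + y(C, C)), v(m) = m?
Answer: -400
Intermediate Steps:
y(V, U) = 1 + U
L(C) = 2*C*(1 + 2*C) (L(C) = (C + C)*(C + (1 + C)) = (2*C)*(1 + 2*C) = 2*C*(1 + 2*C))
-t(L(v(b))) = -(2*2*(1 + 2*2))² = -(2*2*(1 + 4))² = -(2*2*5)² = -1*20² = -1*400 = -400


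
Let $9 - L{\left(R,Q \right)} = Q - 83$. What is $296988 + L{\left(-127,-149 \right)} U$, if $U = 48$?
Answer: $308556$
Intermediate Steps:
$L{\left(R,Q \right)} = 92 - Q$ ($L{\left(R,Q \right)} = 9 - \left(Q - 83\right) = 9 - \left(-83 + Q\right) = 92 - Q$)
$296988 + L{\left(-127,-149 \right)} U = 296988 + \left(92 - -149\right) 48 = 296988 + \left(92 + 149\right) 48 = 296988 + 241 \cdot 48 = 296988 + 11568 = 308556$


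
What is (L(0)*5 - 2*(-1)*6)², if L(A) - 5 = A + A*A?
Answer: 1369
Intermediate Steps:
L(A) = 5 + A + A² (L(A) = 5 + (A + A*A) = 5 + (A + A²) = 5 + A + A²)
(L(0)*5 - 2*(-1)*6)² = ((5 + 0 + 0²)*5 - 2*(-1)*6)² = ((5 + 0 + 0)*5 + 2*6)² = (5*5 + 12)² = (25 + 12)² = 37² = 1369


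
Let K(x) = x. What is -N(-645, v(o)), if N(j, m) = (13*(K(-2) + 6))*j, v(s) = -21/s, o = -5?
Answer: 33540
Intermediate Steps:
N(j, m) = 52*j (N(j, m) = (13*(-2 + 6))*j = (13*4)*j = 52*j)
-N(-645, v(o)) = -52*(-645) = -1*(-33540) = 33540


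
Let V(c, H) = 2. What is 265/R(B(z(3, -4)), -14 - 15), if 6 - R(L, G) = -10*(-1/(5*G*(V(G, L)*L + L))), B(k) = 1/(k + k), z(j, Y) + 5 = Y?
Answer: 7685/162 ≈ 47.438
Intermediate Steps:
z(j, Y) = -5 + Y
B(k) = 1/(2*k)
R(L, G) = 6 - 2/(3*G*L) (R(L, G) = 6 - (-10)/(((2*L + L)*G)*(-5)) = 6 - (-10)/(((3*L)*G)*(-5)) = 6 - (-10)/((3*G*L)*(-5)) = 6 - (-10)/((-15*G*L)) = 6 - (-10)*(-1/(15*G*L)) = 6 - 2/(3*G*L))
265/R(B(z(3, -4)), -14 - 15) = 265/(6 - 2/(3*(-14 - 15)*(1/(2*(-5 - 4))))) = 265/(6 - ⅔/(-29*(½)/(-9))) = 265/(6 - ⅔*(-1/29)/(½)*(-⅑)) = 265/(6 - ⅔*(-1/29)/(-1/18)) = 265/(6 - ⅔*(-1/29)*(-18)) = 265/(6 - 12/29) = 265/(162/29) = 265*(29/162) = 7685/162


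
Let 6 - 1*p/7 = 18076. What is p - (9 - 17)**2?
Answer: -126554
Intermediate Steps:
p = -126490 (p = 42 - 7*18076 = 42 - 126532 = -126490)
p - (9 - 17)**2 = -126490 - (9 - 17)**2 = -126490 - 1*(-8)**2 = -126490 - 1*64 = -126490 - 64 = -126554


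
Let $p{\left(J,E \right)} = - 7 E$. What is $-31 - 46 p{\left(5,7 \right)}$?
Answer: $2223$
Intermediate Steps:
$-31 - 46 p{\left(5,7 \right)} = -31 - 46 \left(\left(-7\right) 7\right) = -31 - -2254 = -31 + 2254 = 2223$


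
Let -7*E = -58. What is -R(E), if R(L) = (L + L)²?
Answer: -13456/49 ≈ -274.61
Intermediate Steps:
E = 58/7 (E = -⅐*(-58) = 58/7 ≈ 8.2857)
R(L) = 4*L² (R(L) = (2*L)² = 4*L²)
-R(E) = -4*(58/7)² = -4*3364/49 = -1*13456/49 = -13456/49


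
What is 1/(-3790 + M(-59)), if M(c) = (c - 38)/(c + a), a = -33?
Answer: -92/348583 ≈ -0.00026393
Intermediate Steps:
M(c) = (-38 + c)/(-33 + c) (M(c) = (c - 38)/(c - 33) = (-38 + c)/(-33 + c))
1/(-3790 + M(-59)) = 1/(-3790 + (-38 - 59)/(-33 - 59)) = 1/(-3790 - 97/(-92)) = 1/(-3790 - 1/92*(-97)) = 1/(-3790 + 97/92) = 1/(-348583/92) = -92/348583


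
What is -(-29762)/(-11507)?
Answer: -29762/11507 ≈ -2.5864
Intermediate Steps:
-(-29762)/(-11507) = -(-29762)*(-1)/11507 = -1*29762/11507 = -29762/11507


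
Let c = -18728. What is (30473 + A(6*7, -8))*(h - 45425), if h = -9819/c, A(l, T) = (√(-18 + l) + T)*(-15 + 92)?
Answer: -25399635959917/18728 - 65504637737*√6/9364 ≈ -1.3734e+9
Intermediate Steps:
A(l, T) = 77*T + 77*√(-18 + l) (A(l, T) = (T + √(-18 + l))*77 = 77*T + 77*√(-18 + l))
h = 9819/18728 (h = -9819/(-18728) = -9819*(-1/18728) = 9819/18728 ≈ 0.52429)
(30473 + A(6*7, -8))*(h - 45425) = (30473 + (77*(-8) + 77*√(-18 + 6*7)))*(9819/18728 - 45425) = (30473 + (-616 + 77*√(-18 + 42)))*(-850709581/18728) = (30473 + (-616 + 77*√24))*(-850709581/18728) = (30473 + (-616 + 77*(2*√6)))*(-850709581/18728) = (30473 + (-616 + 154*√6))*(-850709581/18728) = (29857 + 154*√6)*(-850709581/18728) = -25399635959917/18728 - 65504637737*√6/9364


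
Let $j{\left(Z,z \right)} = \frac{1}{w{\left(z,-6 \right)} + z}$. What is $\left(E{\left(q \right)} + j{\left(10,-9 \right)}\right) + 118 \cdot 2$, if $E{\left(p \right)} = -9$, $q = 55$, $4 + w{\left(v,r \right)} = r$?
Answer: $\frac{4312}{19} \approx 226.95$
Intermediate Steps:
$w{\left(v,r \right)} = -4 + r$
$j{\left(Z,z \right)} = \frac{1}{-10 + z}$ ($j{\left(Z,z \right)} = \frac{1}{\left(-4 - 6\right) + z} = \frac{1}{-10 + z}$)
$\left(E{\left(q \right)} + j{\left(10,-9 \right)}\right) + 118 \cdot 2 = \left(-9 + \frac{1}{-10 - 9}\right) + 118 \cdot 2 = \left(-9 + \frac{1}{-19}\right) + 236 = \left(-9 - \frac{1}{19}\right) + 236 = - \frac{172}{19} + 236 = \frac{4312}{19}$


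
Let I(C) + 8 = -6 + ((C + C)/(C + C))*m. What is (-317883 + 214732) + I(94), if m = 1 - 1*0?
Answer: -103164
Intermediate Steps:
m = 1 (m = 1 + 0 = 1)
I(C) = -13 (I(C) = -8 + (-6 + ((C + C)/(C + C))*1) = -8 + (-6 + ((2*C)/((2*C)))*1) = -8 + (-6 + ((2*C)*(1/(2*C)))*1) = -8 + (-6 + 1*1) = -8 + (-6 + 1) = -8 - 5 = -13)
(-317883 + 214732) + I(94) = (-317883 + 214732) - 13 = -103151 - 13 = -103164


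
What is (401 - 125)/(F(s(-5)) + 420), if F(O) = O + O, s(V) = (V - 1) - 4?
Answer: 69/100 ≈ 0.69000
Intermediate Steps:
s(V) = -5 + V (s(V) = (-1 + V) - 4 = -5 + V)
F(O) = 2*O
(401 - 125)/(F(s(-5)) + 420) = (401 - 125)/(2*(-5 - 5) + 420) = 276/(2*(-10) + 420) = 276/(-20 + 420) = 276/400 = 276*(1/400) = 69/100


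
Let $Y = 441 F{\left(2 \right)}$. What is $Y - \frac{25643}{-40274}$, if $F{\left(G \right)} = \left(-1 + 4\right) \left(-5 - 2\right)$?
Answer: $- \frac{372951871}{40274} \approx -9260.4$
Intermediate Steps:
$F{\left(G \right)} = -21$ ($F{\left(G \right)} = 3 \left(-7\right) = -21$)
$Y = -9261$ ($Y = 441 \left(-21\right) = -9261$)
$Y - \frac{25643}{-40274} = -9261 - \frac{25643}{-40274} = -9261 - 25643 \left(- \frac{1}{40274}\right) = -9261 - - \frac{25643}{40274} = -9261 + \frac{25643}{40274} = - \frac{372951871}{40274}$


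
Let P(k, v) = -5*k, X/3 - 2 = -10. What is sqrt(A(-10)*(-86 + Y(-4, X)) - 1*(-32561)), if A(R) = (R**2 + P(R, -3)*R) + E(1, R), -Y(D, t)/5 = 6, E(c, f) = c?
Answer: sqrt(78845) ≈ 280.79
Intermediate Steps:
X = -24 (X = 6 + 3*(-10) = 6 - 30 = -24)
Y(D, t) = -30 (Y(D, t) = -5*6 = -30)
A(R) = 1 - 4*R**2 (A(R) = (R**2 + (-5*R)*R) + 1 = (R**2 - 5*R**2) + 1 = -4*R**2 + 1 = 1 - 4*R**2)
sqrt(A(-10)*(-86 + Y(-4, X)) - 1*(-32561)) = sqrt((1 - 4*(-10)**2)*(-86 - 30) - 1*(-32561)) = sqrt((1 - 4*100)*(-116) + 32561) = sqrt((1 - 400)*(-116) + 32561) = sqrt(-399*(-116) + 32561) = sqrt(46284 + 32561) = sqrt(78845)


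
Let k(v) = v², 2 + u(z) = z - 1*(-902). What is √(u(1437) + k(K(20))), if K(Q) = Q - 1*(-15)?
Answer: √3562 ≈ 59.682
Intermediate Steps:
K(Q) = 15 + Q (K(Q) = Q + 15 = 15 + Q)
u(z) = 900 + z (u(z) = -2 + (z - 1*(-902)) = -2 + (z + 902) = -2 + (902 + z) = 900 + z)
√(u(1437) + k(K(20))) = √((900 + 1437) + (15 + 20)²) = √(2337 + 35²) = √(2337 + 1225) = √3562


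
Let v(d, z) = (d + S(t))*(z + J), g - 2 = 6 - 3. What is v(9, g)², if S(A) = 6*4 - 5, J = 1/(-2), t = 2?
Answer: 15876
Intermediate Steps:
g = 5 (g = 2 + (6 - 3) = 2 + 3 = 5)
J = -½ ≈ -0.50000
S(A) = 19 (S(A) = 24 - 5 = 19)
v(d, z) = (19 + d)*(-½ + z) (v(d, z) = (d + 19)*(z - ½) = (19 + d)*(-½ + z))
v(9, g)² = (-19/2 + 19*5 - ½*9 + 9*5)² = (-19/2 + 95 - 9/2 + 45)² = 126² = 15876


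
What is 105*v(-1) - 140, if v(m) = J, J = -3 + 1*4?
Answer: -35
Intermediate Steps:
J = 1 (J = -3 + 4 = 1)
v(m) = 1
105*v(-1) - 140 = 105*1 - 140 = 105 - 140 = -35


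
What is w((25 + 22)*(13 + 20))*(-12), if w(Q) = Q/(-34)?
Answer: 9306/17 ≈ 547.41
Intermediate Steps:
w(Q) = -Q/34 (w(Q) = Q*(-1/34) = -Q/34)
w((25 + 22)*(13 + 20))*(-12) = -(25 + 22)*(13 + 20)/34*(-12) = -47*33/34*(-12) = -1/34*1551*(-12) = -1551/34*(-12) = 9306/17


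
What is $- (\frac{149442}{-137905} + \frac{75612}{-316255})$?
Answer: $\frac{11537810514}{8722629155} \approx 1.3227$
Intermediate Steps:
$- (\frac{149442}{-137905} + \frac{75612}{-316255}) = - (149442 \left(- \frac{1}{137905}\right) + 75612 \left(- \frac{1}{316255}\right)) = - (- \frac{149442}{137905} - \frac{75612}{316255}) = \left(-1\right) \left(- \frac{11537810514}{8722629155}\right) = \frac{11537810514}{8722629155}$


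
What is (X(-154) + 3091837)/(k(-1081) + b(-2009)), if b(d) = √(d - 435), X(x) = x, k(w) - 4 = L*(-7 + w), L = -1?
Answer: 64925343/22979 - 3091683*I*√611/597454 ≈ 2825.4 - 127.91*I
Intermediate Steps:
k(w) = 11 - w (k(w) = 4 - (-7 + w) = 4 + (7 - w) = 11 - w)
b(d) = √(-435 + d)
(X(-154) + 3091837)/(k(-1081) + b(-2009)) = (-154 + 3091837)/((11 - 1*(-1081)) + √(-435 - 2009)) = 3091683/((11 + 1081) + √(-2444)) = 3091683/(1092 + 2*I*√611)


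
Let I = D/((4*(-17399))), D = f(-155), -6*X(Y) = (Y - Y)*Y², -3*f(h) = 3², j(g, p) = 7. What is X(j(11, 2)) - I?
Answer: -3/69596 ≈ -4.3106e-5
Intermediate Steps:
f(h) = -3 (f(h) = -⅓*3² = -⅓*9 = -3)
X(Y) = 0 (X(Y) = -(Y - Y)*Y²/6 = -0*Y² = -⅙*0 = 0)
D = -3
I = 3/69596 (I = -3/(4*(-17399)) = -3/(-69596) = -3*(-1/69596) = 3/69596 ≈ 4.3106e-5)
X(j(11, 2)) - I = 0 - 1*3/69596 = 0 - 3/69596 = -3/69596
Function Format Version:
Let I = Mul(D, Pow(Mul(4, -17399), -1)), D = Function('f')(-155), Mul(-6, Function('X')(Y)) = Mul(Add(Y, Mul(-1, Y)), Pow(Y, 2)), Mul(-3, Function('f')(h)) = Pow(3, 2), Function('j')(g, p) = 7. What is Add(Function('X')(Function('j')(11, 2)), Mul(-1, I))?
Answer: Rational(-3, 69596) ≈ -4.3106e-5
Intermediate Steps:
Function('f')(h) = -3 (Function('f')(h) = Mul(Rational(-1, 3), Pow(3, 2)) = Mul(Rational(-1, 3), 9) = -3)
Function('X')(Y) = 0 (Function('X')(Y) = Mul(Rational(-1, 6), Mul(Add(Y, Mul(-1, Y)), Pow(Y, 2))) = Mul(Rational(-1, 6), Mul(0, Pow(Y, 2))) = Mul(Rational(-1, 6), 0) = 0)
D = -3
I = Rational(3, 69596) (I = Mul(-3, Pow(Mul(4, -17399), -1)) = Mul(-3, Pow(-69596, -1)) = Mul(-3, Rational(-1, 69596)) = Rational(3, 69596) ≈ 4.3106e-5)
Add(Function('X')(Function('j')(11, 2)), Mul(-1, I)) = Add(0, Mul(-1, Rational(3, 69596))) = Add(0, Rational(-3, 69596)) = Rational(-3, 69596)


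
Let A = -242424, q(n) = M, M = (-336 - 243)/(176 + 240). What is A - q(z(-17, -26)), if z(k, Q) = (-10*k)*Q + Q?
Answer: -100847805/416 ≈ -2.4242e+5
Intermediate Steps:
M = -579/416 ≈ -1.3918
z(k, Q) = Q - 10*Q*k (z(k, Q) = -10*Q*k + Q = Q - 10*Q*k)
q(n) = -579/416
A - q(z(-17, -26)) = -242424 - 1*(-579/416) = -242424 + 579/416 = -100847805/416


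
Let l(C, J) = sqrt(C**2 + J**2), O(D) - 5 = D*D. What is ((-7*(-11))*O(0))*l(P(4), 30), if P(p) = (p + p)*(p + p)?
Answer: 770*sqrt(1249) ≈ 27213.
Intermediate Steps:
O(D) = 5 + D**2 (O(D) = 5 + D*D = 5 + D**2)
P(p) = 4*p**2 (P(p) = (2*p)*(2*p) = 4*p**2)
((-7*(-11))*O(0))*l(P(4), 30) = ((-7*(-11))*(5 + 0**2))*sqrt((4*4**2)**2 + 30**2) = (77*(5 + 0))*sqrt((4*16)**2 + 900) = (77*5)*sqrt(64**2 + 900) = 385*sqrt(4096 + 900) = 385*sqrt(4996) = 385*(2*sqrt(1249)) = 770*sqrt(1249)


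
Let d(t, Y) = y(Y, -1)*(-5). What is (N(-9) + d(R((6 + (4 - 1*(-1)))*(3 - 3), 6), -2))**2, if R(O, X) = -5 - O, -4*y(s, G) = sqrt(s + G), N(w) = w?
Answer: 1221/16 - 45*I*sqrt(3)/2 ≈ 76.313 - 38.971*I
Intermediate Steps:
y(s, G) = -sqrt(G + s)/4 (y(s, G) = -sqrt(s + G)/4 = -sqrt(G + s)/4)
d(t, Y) = 5*sqrt(-1 + Y)/4 (d(t, Y) = -sqrt(-1 + Y)/4*(-5) = 5*sqrt(-1 + Y)/4)
(N(-9) + d(R((6 + (4 - 1*(-1)))*(3 - 3), 6), -2))**2 = (-9 + 5*sqrt(-1 - 2)/4)**2 = (-9 + 5*sqrt(-3)/4)**2 = (-9 + 5*(I*sqrt(3))/4)**2 = (-9 + 5*I*sqrt(3)/4)**2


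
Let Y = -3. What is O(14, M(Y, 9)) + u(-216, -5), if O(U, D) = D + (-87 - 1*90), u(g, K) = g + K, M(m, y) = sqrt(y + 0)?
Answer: -395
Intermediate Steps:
M(m, y) = sqrt(y)
u(g, K) = K + g
O(U, D) = -177 + D (O(U, D) = D + (-87 - 90) = D - 177 = -177 + D)
O(14, M(Y, 9)) + u(-216, -5) = (-177 + sqrt(9)) + (-5 - 216) = (-177 + 3) - 221 = -174 - 221 = -395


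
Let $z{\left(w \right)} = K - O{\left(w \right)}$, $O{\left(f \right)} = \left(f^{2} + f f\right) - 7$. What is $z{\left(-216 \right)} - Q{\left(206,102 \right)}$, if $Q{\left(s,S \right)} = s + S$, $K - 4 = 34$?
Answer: $-93575$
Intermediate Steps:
$K = 38$ ($K = 4 + 34 = 38$)
$Q{\left(s,S \right)} = S + s$
$O{\left(f \right)} = -7 + 2 f^{2}$ ($O{\left(f \right)} = \left(f^{2} + f^{2}\right) - 7 = 2 f^{2} - 7 = -7 + 2 f^{2}$)
$z{\left(w \right)} = 45 - 2 w^{2}$ ($z{\left(w \right)} = 38 - \left(-7 + 2 w^{2}\right) = 45 - 2 w^{2}$)
$z{\left(-216 \right)} - Q{\left(206,102 \right)} = \left(45 - 2 \left(-216\right)^{2}\right) - \left(102 + 206\right) = \left(45 - 93312\right) - 308 = -93267 - 308 = -93575$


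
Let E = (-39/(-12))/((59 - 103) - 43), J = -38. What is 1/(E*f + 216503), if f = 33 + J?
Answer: 348/75343109 ≈ 4.6189e-6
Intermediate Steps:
f = -5 (f = 33 - 38 = -5)
E = -13/348 (E = (-39*(-1/12))/(-44 - 43) = (13/4)/(-87) = (13/4)*(-1/87) = -13/348 ≈ -0.037356)
1/(E*f + 216503) = 1/(-13/348*(-5) + 216503) = 1/(65/348 + 216503) = 1/(75343109/348) = 348/75343109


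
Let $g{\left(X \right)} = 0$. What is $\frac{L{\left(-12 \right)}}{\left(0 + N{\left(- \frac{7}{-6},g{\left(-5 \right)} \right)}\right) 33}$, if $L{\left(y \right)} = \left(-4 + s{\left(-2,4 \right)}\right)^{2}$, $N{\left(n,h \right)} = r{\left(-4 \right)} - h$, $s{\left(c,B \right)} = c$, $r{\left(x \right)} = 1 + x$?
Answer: $- \frac{4}{11} \approx -0.36364$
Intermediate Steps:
$N{\left(n,h \right)} = -3 - h$ ($N{\left(n,h \right)} = \left(1 - 4\right) - h = -3 - h$)
$L{\left(y \right)} = 36$ ($L{\left(y \right)} = \left(-4 - 2\right)^{2} = \left(-6\right)^{2} = 36$)
$\frac{L{\left(-12 \right)}}{\left(0 + N{\left(- \frac{7}{-6},g{\left(-5 \right)} \right)}\right) 33} = \frac{36}{\left(0 - 3\right) 33} = \frac{36}{\left(-3\right) 33} = \frac{36}{-99} = 36 \left(- \frac{1}{99}\right) = - \frac{4}{11}$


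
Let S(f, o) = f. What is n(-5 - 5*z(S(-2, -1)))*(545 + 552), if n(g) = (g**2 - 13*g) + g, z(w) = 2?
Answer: 444285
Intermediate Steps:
n(g) = g**2 - 12*g
n(-5 - 5*z(S(-2, -1)))*(545 + 552) = ((-5 - 5*2)*(-12 + (-5 - 5*2)))*(545 + 552) = ((-5 - 10)*(-12 + (-5 - 10)))*1097 = -15*(-12 - 15)*1097 = -15*(-27)*1097 = 405*1097 = 444285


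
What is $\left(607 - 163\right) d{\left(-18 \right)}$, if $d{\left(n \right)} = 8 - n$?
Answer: $11544$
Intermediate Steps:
$\left(607 - 163\right) d{\left(-18 \right)} = \left(607 - 163\right) \left(8 - -18\right) = 444 \left(8 + 18\right) = 444 \cdot 26 = 11544$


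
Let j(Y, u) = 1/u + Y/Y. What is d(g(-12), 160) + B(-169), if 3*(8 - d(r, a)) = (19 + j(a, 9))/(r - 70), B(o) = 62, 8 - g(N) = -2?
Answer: 113581/1620 ≈ 70.112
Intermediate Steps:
g(N) = 10 (g(N) = 8 - 1*(-2) = 8 + 2 = 10)
j(Y, u) = 1 + 1/u (j(Y, u) = 1/u + 1 = 1 + 1/u)
d(r, a) = 8 - 181/(27*(-70 + r)) (d(r, a) = 8 - (19 + (1 + 9)/9)/(3*(r - 70)) = 8 - (19 + (⅑)*10)/(3*(-70 + r)) = 8 - (19 + 10/9)/(3*(-70 + r)) = 8 - 181/(27*(-70 + r)))
d(g(-12), 160) + B(-169) = (-15301 + 216*10)/(27*(-70 + 10)) + 62 = (1/27)*(-15301 + 2160)/(-60) + 62 = (1/27)*(-1/60)*(-13141) + 62 = 13141/1620 + 62 = 113581/1620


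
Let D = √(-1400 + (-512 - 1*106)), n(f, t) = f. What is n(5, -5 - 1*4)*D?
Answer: 5*I*√2018 ≈ 224.61*I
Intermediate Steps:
D = I*√2018 (D = √(-1400 + (-512 - 106)) = √(-1400 - 618) = √(-2018) = I*√2018 ≈ 44.922*I)
n(5, -5 - 1*4)*D = 5*(I*√2018) = 5*I*√2018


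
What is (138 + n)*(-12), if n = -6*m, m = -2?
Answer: -1800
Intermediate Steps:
n = 12 (n = -6*(-2) = 12)
(138 + n)*(-12) = (138 + 12)*(-12) = 150*(-12) = -1800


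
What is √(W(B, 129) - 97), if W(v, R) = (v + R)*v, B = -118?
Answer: 3*I*√155 ≈ 37.35*I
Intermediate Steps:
W(v, R) = v*(R + v) (W(v, R) = (R + v)*v = v*(R + v))
√(W(B, 129) - 97) = √(-118*(129 - 118) - 97) = √(-118*11 - 97) = √(-1298 - 97) = √(-1395) = 3*I*√155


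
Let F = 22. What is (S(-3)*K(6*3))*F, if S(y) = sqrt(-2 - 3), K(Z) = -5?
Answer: -110*I*sqrt(5) ≈ -245.97*I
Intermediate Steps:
S(y) = I*sqrt(5) (S(y) = sqrt(-5) = I*sqrt(5))
(S(-3)*K(6*3))*F = ((I*sqrt(5))*(-5))*22 = -5*I*sqrt(5)*22 = -110*I*sqrt(5)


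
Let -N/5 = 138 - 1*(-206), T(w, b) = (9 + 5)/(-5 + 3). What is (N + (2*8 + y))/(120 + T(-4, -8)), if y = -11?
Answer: -1715/113 ≈ -15.177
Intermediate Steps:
T(w, b) = -7 (T(w, b) = 14/(-2) = 14*(-1/2) = -7)
N = -1720 (N = -5*(138 - 1*(-206)) = -5*(138 + 206) = -5*344 = -1720)
(N + (2*8 + y))/(120 + T(-4, -8)) = (-1720 + (2*8 - 11))/(120 - 7) = (-1720 + (16 - 11))/113 = (-1720 + 5)*(1/113) = -1715*1/113 = -1715/113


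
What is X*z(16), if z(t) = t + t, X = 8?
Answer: 256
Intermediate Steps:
z(t) = 2*t
X*z(16) = 8*(2*16) = 8*32 = 256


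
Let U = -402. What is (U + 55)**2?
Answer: 120409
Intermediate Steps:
(U + 55)**2 = (-402 + 55)**2 = (-347)**2 = 120409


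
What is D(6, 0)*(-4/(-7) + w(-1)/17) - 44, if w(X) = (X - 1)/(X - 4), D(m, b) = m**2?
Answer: -13436/595 ≈ -22.582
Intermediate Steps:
w(X) = (-1 + X)/(-4 + X)
D(6, 0)*(-4/(-7) + w(-1)/17) - 44 = 6**2*(-4/(-7) + ((-1 - 1)/(-4 - 1))/17) - 44 = 36*(-4*(-1/7) + (-2/(-5))*(1/17)) - 44 = 36*(4/7 - 1/5*(-2)*(1/17)) - 44 = 36*(4/7 + (2/5)*(1/17)) - 44 = 36*(4/7 + 2/85) - 44 = 36*(354/595) - 44 = 12744/595 - 44 = -13436/595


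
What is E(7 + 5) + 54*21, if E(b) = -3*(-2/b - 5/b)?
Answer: 4543/4 ≈ 1135.8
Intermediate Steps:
E(b) = 21/b (E(b) = -(-21)/b = 21/b)
E(7 + 5) + 54*21 = 21/(7 + 5) + 54*21 = 21/12 + 1134 = 21*(1/12) + 1134 = 7/4 + 1134 = 4543/4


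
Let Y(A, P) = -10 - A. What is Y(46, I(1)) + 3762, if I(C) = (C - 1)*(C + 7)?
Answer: 3706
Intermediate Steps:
I(C) = (-1 + C)*(7 + C)
Y(46, I(1)) + 3762 = (-10 - 1*46) + 3762 = (-10 - 46) + 3762 = -56 + 3762 = 3706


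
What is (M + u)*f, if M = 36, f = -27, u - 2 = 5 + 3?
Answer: -1242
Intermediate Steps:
u = 10 (u = 2 + (5 + 3) = 2 + 8 = 10)
(M + u)*f = (36 + 10)*(-27) = 46*(-27) = -1242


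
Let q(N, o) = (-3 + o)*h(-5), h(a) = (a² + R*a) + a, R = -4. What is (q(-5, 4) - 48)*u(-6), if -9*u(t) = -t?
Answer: 16/3 ≈ 5.3333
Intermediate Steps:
h(a) = a² - 3*a (h(a) = (a² - 4*a) + a = a² - 3*a)
q(N, o) = -120 + 40*o (q(N, o) = (-3 + o)*(-5*(-3 - 5)) = (-3 + o)*(-5*(-8)) = (-3 + o)*40 = -120 + 40*o)
u(t) = t/9 (u(t) = -(-1)*t/9 = t/9)
(q(-5, 4) - 48)*u(-6) = ((-120 + 40*4) - 48)*((⅑)*(-6)) = ((-120 + 160) - 48)*(-⅔) = (40 - 48)*(-⅔) = -8*(-⅔) = 16/3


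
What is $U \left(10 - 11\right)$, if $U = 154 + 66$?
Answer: $-220$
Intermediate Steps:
$U = 220$
$U \left(10 - 11\right) = 220 \left(10 - 11\right) = 220 \left(-1\right) = -220$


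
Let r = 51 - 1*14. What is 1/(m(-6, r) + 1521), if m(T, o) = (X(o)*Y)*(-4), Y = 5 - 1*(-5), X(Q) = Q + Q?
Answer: -1/1439 ≈ -0.00069493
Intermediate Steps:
X(Q) = 2*Q
Y = 10 (Y = 5 + 5 = 10)
r = 37 (r = 51 - 14 = 37)
m(T, o) = -80*o (m(T, o) = ((2*o)*10)*(-4) = (20*o)*(-4) = -80*o)
1/(m(-6, r) + 1521) = 1/(-80*37 + 1521) = 1/(-2960 + 1521) = 1/(-1439) = -1/1439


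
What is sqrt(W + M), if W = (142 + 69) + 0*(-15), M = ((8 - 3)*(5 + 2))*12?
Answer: sqrt(631) ≈ 25.120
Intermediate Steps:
M = 420 (M = (5*7)*12 = 35*12 = 420)
W = 211 (W = 211 + 0 = 211)
sqrt(W + M) = sqrt(211 + 420) = sqrt(631)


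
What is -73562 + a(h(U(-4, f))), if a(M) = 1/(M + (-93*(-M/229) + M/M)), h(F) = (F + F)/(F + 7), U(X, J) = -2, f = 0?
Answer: -10520511/143 ≈ -73570.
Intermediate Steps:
h(F) = 2*F/(7 + F) (h(F) = (2*F)/(7 + F) = 2*F/(7 + F))
a(M) = 1/(1 + 322*M/229) (a(M) = 1/(M + (-(-93)*M/229 + 1)) = 1/(M + (93*M/229 + 1)) = 1/(M + (1 + 93*M/229)) = 1/(1 + 322*M/229))
-73562 + a(h(U(-4, f))) = -73562 + 229/(229 + 322*(2*(-2)/(7 - 2))) = -73562 + 229/(229 + 322*(2*(-2)/5)) = -73562 + 229/(229 + 322*(2*(-2)*(⅕))) = -73562 + 229/(229 + 322*(-⅘)) = -73562 + 229/(229 - 1288/5) = -73562 + 229/(-143/5) = -73562 + 229*(-5/143) = -73562 - 1145/143 = -10520511/143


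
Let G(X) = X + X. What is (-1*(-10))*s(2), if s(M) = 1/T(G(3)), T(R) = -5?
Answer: -2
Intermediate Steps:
G(X) = 2*X
s(M) = -⅕ (s(M) = 1/(-5) = -⅕)
(-1*(-10))*s(2) = -1*(-10)*(-⅕) = 10*(-⅕) = -2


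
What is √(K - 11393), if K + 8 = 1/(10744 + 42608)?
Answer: I*√901450435782/8892 ≈ 106.78*I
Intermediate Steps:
K = -426815/53352 (K = -8 + 1/(10744 + 42608) = -8 + 1/53352 = -426815/53352 ≈ -8.0000)
√(K - 11393) = √(-426815/53352 - 11393) = √(-608266151/53352) = I*√901450435782/8892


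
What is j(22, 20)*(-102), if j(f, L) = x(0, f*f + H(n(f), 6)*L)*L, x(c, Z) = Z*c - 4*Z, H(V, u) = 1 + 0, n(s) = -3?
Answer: 4112640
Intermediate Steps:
H(V, u) = 1
x(c, Z) = -4*Z + Z*c
j(f, L) = L*(-4*L - 4*f²) (j(f, L) = ((f*f + 1*L)*(-4 + 0))*L = ((f² + L)*(-4))*L = ((L + f²)*(-4))*L = (-4*L - 4*f²)*L = L*(-4*L - 4*f²))
j(22, 20)*(-102) = (4*20*(-1*20 - 1*22²))*(-102) = (4*20*(-20 - 1*484))*(-102) = (4*20*(-20 - 484))*(-102) = (4*20*(-504))*(-102) = -40320*(-102) = 4112640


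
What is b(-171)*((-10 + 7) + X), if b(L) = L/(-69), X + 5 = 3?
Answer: -285/23 ≈ -12.391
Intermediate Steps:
X = -2 (X = -5 + 3 = -2)
b(L) = -L/69 (b(L) = L*(-1/69) = -L/69)
b(-171)*((-10 + 7) + X) = (-1/69*(-171))*((-10 + 7) - 2) = 57*(-3 - 2)/23 = (57/23)*(-5) = -285/23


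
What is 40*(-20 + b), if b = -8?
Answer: -1120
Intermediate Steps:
40*(-20 + b) = 40*(-20 - 8) = 40*(-28) = -1120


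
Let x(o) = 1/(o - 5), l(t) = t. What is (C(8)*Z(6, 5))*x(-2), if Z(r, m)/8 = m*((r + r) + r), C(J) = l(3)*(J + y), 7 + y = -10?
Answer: 19440/7 ≈ 2777.1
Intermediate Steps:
y = -17 (y = -7 - 10 = -17)
x(o) = 1/(-5 + o)
C(J) = -51 + 3*J (C(J) = 3*(J - 17) = 3*(-17 + J) = -51 + 3*J)
Z(r, m) = 24*m*r (Z(r, m) = 8*(m*((r + r) + r)) = 8*(m*(2*r + r)) = 8*(m*(3*r)) = 8*(3*m*r) = 24*m*r)
(C(8)*Z(6, 5))*x(-2) = ((-51 + 3*8)*(24*5*6))/(-5 - 2) = ((-51 + 24)*720)/(-7) = -27*720*(-1/7) = -19440*(-1/7) = 19440/7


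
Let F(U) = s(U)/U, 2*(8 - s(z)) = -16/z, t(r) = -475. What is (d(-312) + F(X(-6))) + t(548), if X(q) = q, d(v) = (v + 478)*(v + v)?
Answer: -936541/9 ≈ -1.0406e+5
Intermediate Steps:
d(v) = 2*v*(478 + v) (d(v) = (478 + v)*(2*v) = 2*v*(478 + v))
s(z) = 8 + 8/z (s(z) = 8 - (-1)*16/z/2 = 8 - (-8)/z = 8 + 8/z)
F(U) = (8 + 8/U)/U
(d(-312) + F(X(-6))) + t(548) = (2*(-312)*(478 - 312) + 8*(1 - 6)/(-6)**2) - 475 = (2*(-312)*166 + 8*(1/36)*(-5)) - 475 = (-103584 - 10/9) - 475 = -932266/9 - 475 = -936541/9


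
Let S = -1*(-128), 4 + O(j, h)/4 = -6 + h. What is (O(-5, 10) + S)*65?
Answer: 8320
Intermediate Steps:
O(j, h) = -40 + 4*h (O(j, h) = -16 + 4*(-6 + h) = -16 + (-24 + 4*h) = -40 + 4*h)
S = 128
(O(-5, 10) + S)*65 = ((-40 + 4*10) + 128)*65 = ((-40 + 40) + 128)*65 = (0 + 128)*65 = 128*65 = 8320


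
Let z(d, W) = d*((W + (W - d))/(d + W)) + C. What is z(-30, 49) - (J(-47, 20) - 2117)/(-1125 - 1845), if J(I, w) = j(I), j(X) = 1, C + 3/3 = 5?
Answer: -5609642/28215 ≈ -198.82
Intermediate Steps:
C = 4 (C = -1 + 5 = 4)
J(I, w) = 1
z(d, W) = 4 + d*(-d + 2*W)/(W + d) (z(d, W) = d*((W + (W - d))/(d + W)) + 4 = d*((-d + 2*W)/(W + d)) + 4 = d*(-d + 2*W)/(W + d) + 4 = 4 + d*(-d + 2*W)/(W + d))
z(-30, 49) - (J(-47, 20) - 2117)/(-1125 - 1845) = (-1*(-30)² + 4*49 + 4*(-30) + 2*49*(-30))/(49 - 30) - (1 - 2117)/(-1125 - 1845) = (-1*900 + 196 - 120 - 2940)/19 - (-2116)/(-2970) = (-900 + 196 - 120 - 2940)/19 - (-2116)*(-1)/2970 = (1/19)*(-3764) - 1*1058/1485 = -3764/19 - 1058/1485 = -5609642/28215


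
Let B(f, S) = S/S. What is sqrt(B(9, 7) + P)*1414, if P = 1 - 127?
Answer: 7070*I*sqrt(5) ≈ 15809.0*I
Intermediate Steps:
P = -126
B(f, S) = 1
sqrt(B(9, 7) + P)*1414 = sqrt(1 - 126)*1414 = sqrt(-125)*1414 = (5*I*sqrt(5))*1414 = 7070*I*sqrt(5)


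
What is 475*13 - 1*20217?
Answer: -14042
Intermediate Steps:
475*13 - 1*20217 = 6175 - 20217 = -14042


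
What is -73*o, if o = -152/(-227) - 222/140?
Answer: 1062661/15890 ≈ 66.876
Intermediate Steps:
o = -14557/15890 (o = -152*(-1/227) - 222*1/140 = 152/227 - 111/70 = -14557/15890 ≈ -0.91611)
-73*o = -73*(-14557/15890) = 1062661/15890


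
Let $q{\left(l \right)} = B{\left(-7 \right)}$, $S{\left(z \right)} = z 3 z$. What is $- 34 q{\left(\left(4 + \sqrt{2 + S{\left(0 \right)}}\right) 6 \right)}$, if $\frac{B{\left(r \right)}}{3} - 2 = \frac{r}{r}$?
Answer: $-306$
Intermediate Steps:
$S{\left(z \right)} = 3 z^{2}$ ($S{\left(z \right)} = 3 z z = 3 z^{2}$)
$B{\left(r \right)} = 9$ ($B{\left(r \right)} = 6 + 3 \frac{r}{r} = 6 + 3 \cdot 1 = 6 + 3 = 9$)
$q{\left(l \right)} = 9$
$- 34 q{\left(\left(4 + \sqrt{2 + S{\left(0 \right)}}\right) 6 \right)} = \left(-34\right) 9 = -306$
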